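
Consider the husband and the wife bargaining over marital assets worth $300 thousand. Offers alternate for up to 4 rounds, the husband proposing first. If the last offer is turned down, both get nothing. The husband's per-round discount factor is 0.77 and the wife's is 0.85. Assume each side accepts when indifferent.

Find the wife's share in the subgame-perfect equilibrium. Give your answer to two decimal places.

Round 4 (the wife proposes): the husband will accept anything ≥ 0, so the wife offers 0 and keeps 300.
Round 3 (the husband proposes): the wife can get 300 next round, worth 0.85 × 300 = 255 now; the husband offers that and keeps 45.
Round 2 (the wife proposes): the husband can get 45 next round, worth 0.77 × 45 = 34.65 now; the wife offers that and keeps 265.35.
Round 1 (the husband proposes): the wife can get 265.35 next round, worth 0.85 × 265.35 = 225.5475 now. The husband offers 225.5475 and keeps 300 − 225.5475 = 74.4525.

225.55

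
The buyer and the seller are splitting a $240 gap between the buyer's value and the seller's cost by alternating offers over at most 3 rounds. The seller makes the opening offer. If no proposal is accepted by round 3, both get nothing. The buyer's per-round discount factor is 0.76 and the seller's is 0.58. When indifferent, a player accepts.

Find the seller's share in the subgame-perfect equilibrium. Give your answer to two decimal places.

163.39

Round 3 (the seller proposes): the buyer will accept anything ≥ 0, so the seller offers 0 and keeps 240.
Round 2 (the buyer proposes): the seller can get 240 next round, worth 0.58 × 240 = 139.2 now; the buyer offers that and keeps 100.8.
Round 1 (the seller proposes): the buyer can get 100.8 next round, worth 0.76 × 100.8 = 76.608 now; the seller offers that and keeps 163.392.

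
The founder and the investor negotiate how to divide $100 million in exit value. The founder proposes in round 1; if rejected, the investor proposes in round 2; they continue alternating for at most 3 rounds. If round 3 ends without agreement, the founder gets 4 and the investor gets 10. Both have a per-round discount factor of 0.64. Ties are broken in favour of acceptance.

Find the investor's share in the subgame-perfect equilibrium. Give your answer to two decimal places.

Round 3 (the founder proposes): the investor gets 10 if talks fail, so the founder offers 10 and keeps 90.
Round 2 (the investor proposes): the founder can get 90 next round, worth 0.64 × 90 = 57.6 now, so the investor offers 57.6, keeping 42.4.
Round 1 (the founder proposes): the investor can get 42.4 next round, worth 0.64 × 42.4 = 27.136 now, so the founder offers 27.136, keeping 72.864.

27.14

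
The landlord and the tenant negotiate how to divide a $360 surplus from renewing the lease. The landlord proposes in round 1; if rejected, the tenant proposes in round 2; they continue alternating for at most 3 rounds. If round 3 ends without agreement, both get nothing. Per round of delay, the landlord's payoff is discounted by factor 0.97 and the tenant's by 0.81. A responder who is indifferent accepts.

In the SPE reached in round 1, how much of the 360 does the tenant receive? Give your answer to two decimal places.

8.75

Round 3 (the landlord proposes): the tenant will accept anything ≥ 0, so the landlord offers 0 and keeps 360.
Round 2 (the tenant proposes): the landlord can get 360 next round, worth 0.97 × 360 = 349.2 now, so the tenant offers 349.2, keeping 10.8.
Round 1 (the landlord proposes): the tenant can get 10.8 next round, worth 0.81 × 10.8 = 8.748 now. The landlord offers 8.748 and keeps 360 − 8.748 = 351.252.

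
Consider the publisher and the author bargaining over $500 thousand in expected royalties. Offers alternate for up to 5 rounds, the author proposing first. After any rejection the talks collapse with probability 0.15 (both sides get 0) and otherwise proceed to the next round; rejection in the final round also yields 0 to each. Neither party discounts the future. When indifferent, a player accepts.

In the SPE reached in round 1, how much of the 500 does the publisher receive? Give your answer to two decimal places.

109.81

Round 5 (the author proposes): the publisher will accept anything ≥ 0, so the author offers 0 and keeps 500.
Round 4 (the publisher proposes): rejecting gives the author an expected 0.85 × 500 = 425, so the publisher offers 425, keeping 75.
Round 3 (the author proposes): rejecting gives the publisher an expected 0.85 × 75 = 63.75; the author offers that and keeps 436.25.
Round 2 (the publisher proposes): rejecting gives the author an expected 0.85 × 436.25 = 370.8125, so the publisher offers 370.8125, keeping 129.1875.
Round 1 (the author proposes): rejecting gives the publisher an expected 0.85 × 129.1875 = 109.809375; the author offers that and keeps 390.190625.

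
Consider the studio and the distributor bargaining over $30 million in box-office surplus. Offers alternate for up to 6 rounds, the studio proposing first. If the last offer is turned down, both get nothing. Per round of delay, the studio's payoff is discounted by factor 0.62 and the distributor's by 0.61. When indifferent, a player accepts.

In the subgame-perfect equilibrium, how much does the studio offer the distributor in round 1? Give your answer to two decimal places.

12.20

Round 6 (the distributor proposes): the studio will accept anything ≥ 0, so the distributor offers 0 and keeps 30.
Round 5 (the studio proposes): the distributor can get 30 next round, worth 0.61 × 30 = 18.3 now, so the studio offers 18.3, keeping 11.7.
Round 4 (the distributor proposes): the studio can get 11.7 next round, worth 0.62 × 11.7 = 7.254 now, so the distributor offers 7.254, keeping 22.746.
Round 3 (the studio proposes): the distributor can get 22.746 next round, worth 0.61 × 22.746 = 13.87506 now, so the studio offers 13.87506, keeping 16.12494.
Round 2 (the distributor proposes): the studio can get 16.12494 next round, worth 0.62 × 16.12494 = 9.9974628 now. The distributor offers 9.9974628 and keeps 30 − 9.9974628 = 20.0025372.
Round 1 (the studio proposes): the distributor can get 20.0025372 next round, worth 0.61 × 20.0025372 = 12.201547692 now. The studio offers 12.201547692 and keeps 30 − 12.201547692 = 17.798452308.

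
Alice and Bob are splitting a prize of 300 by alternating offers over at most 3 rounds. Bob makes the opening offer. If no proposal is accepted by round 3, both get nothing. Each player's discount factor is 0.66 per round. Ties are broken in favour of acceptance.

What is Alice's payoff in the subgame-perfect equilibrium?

67.32

Round 3 (Bob proposes): rejection yields 0 for Alice; Bob offers 0 and keeps 300.
Round 2 (Alice proposes): Bob can get 300 next round, worth 0.66 × 300 = 198 now. Alice offers 198 and keeps 300 − 198 = 102.
Round 1 (Bob proposes): Alice can get 102 next round, worth 0.66 × 102 = 67.32 now, so Bob offers 67.32, keeping 232.68.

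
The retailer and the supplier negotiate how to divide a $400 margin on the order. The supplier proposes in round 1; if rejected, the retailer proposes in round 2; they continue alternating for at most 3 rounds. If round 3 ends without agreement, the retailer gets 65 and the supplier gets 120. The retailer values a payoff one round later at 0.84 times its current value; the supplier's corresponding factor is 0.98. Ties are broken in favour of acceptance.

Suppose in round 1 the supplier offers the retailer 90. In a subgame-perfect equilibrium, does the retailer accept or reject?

Work out the retailer's continuation value if the offer is rejected.
Round 3 (the supplier proposes): the retailer gets 65 if talks fail, so the supplier offers 65 and keeps 335.
Round 2 (the retailer proposes): the supplier can get 335 next round, worth 0.98 × 335 = 328.3 now; the retailer offers that and keeps 71.7.
So by rejecting in round 1, the retailer gets 71.7 next round, worth 0.84 × 71.7 = 60.228 now.
Offer 90 ≥ 60.228, so the retailer accepts.

Accept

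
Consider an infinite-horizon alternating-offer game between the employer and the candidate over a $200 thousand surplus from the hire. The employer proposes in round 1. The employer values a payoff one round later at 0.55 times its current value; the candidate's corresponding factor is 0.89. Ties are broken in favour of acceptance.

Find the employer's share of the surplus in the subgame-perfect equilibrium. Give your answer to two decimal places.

43.10

Let x be the employer's share when the employer proposes and y be the candidate's share when the candidate proposes.
The candidate accepts iff offered ≥ 0.89·y, so x = 200 − 0.89y. Symmetrically y = 200 − 0.55x.
Substituting: x = 200 − 0.89(200 − 0.55x), giving x(1 − 0.55·0.89) = 200(1 − 0.89).
So x = 200 × 0.11 / 0.5105 ≈ 43.0950, and the candidate receives 200 − x ≈ 156.9050.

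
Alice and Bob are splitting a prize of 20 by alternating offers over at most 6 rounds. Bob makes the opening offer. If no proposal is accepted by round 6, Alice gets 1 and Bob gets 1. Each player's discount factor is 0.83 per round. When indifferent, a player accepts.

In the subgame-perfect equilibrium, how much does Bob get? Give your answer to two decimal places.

Round 6 (Alice proposes): Bob gets 1 if talks fail, so Alice offers 1 and keeps 19.
Round 5 (Bob proposes): Alice can get 19 next round, worth 0.83 × 19 = 15.77 now; Bob offers that and keeps 4.23.
Round 4 (Alice proposes): Bob can get 4.23 next round, worth 0.83 × 4.23 = 3.5109 now, so Alice offers 3.5109, keeping 16.4891.
Round 3 (Bob proposes): Alice can get 16.4891 next round, worth 0.83 × 16.4891 = 13.685953 now; Bob offers that and keeps 6.314047.
Round 2 (Alice proposes): Bob can get 6.314047 next round, worth 0.83 × 6.314047 = 5.24065901 now. Alice offers 5.24065901 and keeps 20 − 5.24065901 = 14.75934099.
Round 1 (Bob proposes): Alice can get 14.75934099 next round, worth 0.83 × 14.75934099 = 12.2502530217 now; Bob offers that and keeps 7.7497469783.

7.75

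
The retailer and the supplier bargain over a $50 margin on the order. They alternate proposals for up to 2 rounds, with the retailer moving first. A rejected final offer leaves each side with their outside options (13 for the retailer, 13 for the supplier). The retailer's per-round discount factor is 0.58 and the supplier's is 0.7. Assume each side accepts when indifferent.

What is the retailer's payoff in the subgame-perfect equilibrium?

24.1

Round 2 (the supplier proposes): the retailer gets 13 if talks fail, so the supplier offers 13 and keeps 37.
Round 1 (the retailer proposes): the supplier can get 37 next round, worth 0.7 × 37 = 25.9 now. The retailer offers 25.9 and keeps 50 − 25.9 = 24.1.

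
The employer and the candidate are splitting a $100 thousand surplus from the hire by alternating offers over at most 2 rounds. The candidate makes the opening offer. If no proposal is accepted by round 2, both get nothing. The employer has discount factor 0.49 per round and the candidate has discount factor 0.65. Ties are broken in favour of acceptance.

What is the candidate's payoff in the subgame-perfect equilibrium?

51

Round 2 (the employer proposes): the candidate will accept anything ≥ 0, so the employer offers 0 and keeps 100.
Round 1 (the candidate proposes): the employer can get 100 next round, worth 0.49 × 100 = 49 now. The candidate offers 49 and keeps 100 − 49 = 51.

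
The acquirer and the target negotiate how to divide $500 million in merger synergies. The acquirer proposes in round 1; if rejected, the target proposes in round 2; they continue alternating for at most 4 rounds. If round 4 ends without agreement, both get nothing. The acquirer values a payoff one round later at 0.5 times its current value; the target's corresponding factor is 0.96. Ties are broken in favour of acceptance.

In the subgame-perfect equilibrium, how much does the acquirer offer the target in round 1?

470.4

Solve by backward induction from round 4.
Round 4 (the target proposes): the acquirer will accept anything ≥ 0, so the target offers 0 and keeps 500.
Round 3 (the acquirer proposes): the target can get 500 next round, worth 0.96 × 500 = 480 now; the acquirer offers that and keeps 20.
Round 2 (the target proposes): the acquirer can get 20 next round, worth 0.5 × 20 = 10 now; the target offers that and keeps 490.
Round 1 (the acquirer proposes): the target can get 490 next round, worth 0.96 × 490 = 470.4 now, so the acquirer offers 470.4, keeping 29.6.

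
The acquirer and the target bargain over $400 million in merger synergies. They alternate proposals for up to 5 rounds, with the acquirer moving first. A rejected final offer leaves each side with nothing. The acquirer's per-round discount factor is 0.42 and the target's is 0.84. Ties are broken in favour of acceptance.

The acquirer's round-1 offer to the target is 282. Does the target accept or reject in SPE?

Accept

Work out the target's continuation value if the offer is rejected.
Round 5 (the acquirer proposes): rejection yields 0 for the target; the acquirer offers 0 and keeps 400.
Round 4 (the target proposes): the acquirer can get 400 next round, worth 0.42 × 400 = 168 now. The target offers 168 and keeps 400 − 168 = 232.
Round 3 (the acquirer proposes): the target can get 232 next round, worth 0.84 × 232 = 194.88 now, so the acquirer offers 194.88, keeping 205.12.
Round 2 (the target proposes): the acquirer can get 205.12 next round, worth 0.42 × 205.12 = 86.1504 now; the target offers that and keeps 313.8496.
So by rejecting in round 1, the target gets 313.8496 next round, worth 0.84 × 313.8496 = 263.633664 now.
Offer 282 ≥ 263.633664, so the target accepts.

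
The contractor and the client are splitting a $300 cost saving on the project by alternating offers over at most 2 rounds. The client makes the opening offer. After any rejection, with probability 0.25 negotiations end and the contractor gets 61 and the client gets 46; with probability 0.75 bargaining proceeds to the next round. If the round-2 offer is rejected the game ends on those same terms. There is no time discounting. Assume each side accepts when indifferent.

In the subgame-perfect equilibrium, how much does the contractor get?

205.75

Round 2 (the contractor proposes): the client gets 46 if talks fail, so the contractor offers 46 and keeps 254.
Round 1 (the client proposes): rejecting gives the contractor an expected 0.75 × 254 + 0.25 × 61 = 205.75; the client offers that and keeps 94.25.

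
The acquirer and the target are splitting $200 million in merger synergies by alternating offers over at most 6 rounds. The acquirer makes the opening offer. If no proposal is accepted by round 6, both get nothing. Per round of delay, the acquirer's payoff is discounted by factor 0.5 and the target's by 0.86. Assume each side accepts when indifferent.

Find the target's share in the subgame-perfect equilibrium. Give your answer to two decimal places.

Round 6 (the target proposes): the acquirer will accept anything ≥ 0, so the target offers 0 and keeps 200.
Round 5 (the acquirer proposes): the target can get 200 next round, worth 0.86 × 200 = 172 now. The acquirer offers 172 and keeps 200 − 172 = 28.
Round 4 (the target proposes): the acquirer can get 28 next round, worth 0.5 × 28 = 14 now; the target offers that and keeps 186.
Round 3 (the acquirer proposes): the target can get 186 next round, worth 0.86 × 186 = 159.96 now. The acquirer offers 159.96 and keeps 200 − 159.96 = 40.04.
Round 2 (the target proposes): the acquirer can get 40.04 next round, worth 0.5 × 40.04 = 20.02 now; the target offers that and keeps 179.98.
Round 1 (the acquirer proposes): the target can get 179.98 next round, worth 0.86 × 179.98 = 154.7828 now. The acquirer offers 154.7828 and keeps 200 − 154.7828 = 45.2172.

154.78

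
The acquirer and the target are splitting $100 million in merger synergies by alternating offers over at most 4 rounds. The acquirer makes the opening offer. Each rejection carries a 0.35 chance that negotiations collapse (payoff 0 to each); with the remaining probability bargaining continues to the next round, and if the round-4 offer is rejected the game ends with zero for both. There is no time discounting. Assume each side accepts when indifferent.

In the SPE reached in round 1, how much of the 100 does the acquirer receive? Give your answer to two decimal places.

49.79

Round 4 (the target proposes): rejection yields 0 for the acquirer; the target offers 0 and keeps 100.
Round 3 (the acquirer proposes): rejecting gives the target an expected 0.65 × 100 = 65; the acquirer offers that and keeps 35.
Round 2 (the target proposes): rejecting gives the acquirer an expected 0.65 × 35 = 22.75; the target offers that and keeps 77.25.
Round 1 (the acquirer proposes): rejecting gives the target an expected 0.65 × 77.25 = 50.2125; the acquirer offers that and keeps 49.7875.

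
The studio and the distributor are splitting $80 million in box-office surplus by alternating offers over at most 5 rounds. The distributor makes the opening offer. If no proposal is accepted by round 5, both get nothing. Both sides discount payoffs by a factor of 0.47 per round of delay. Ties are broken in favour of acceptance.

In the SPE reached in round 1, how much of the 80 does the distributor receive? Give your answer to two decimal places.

Round 5 (the distributor proposes): rejection yields 0 for the studio; the distributor offers 0 and keeps 80.
Round 4 (the studio proposes): the distributor can get 80 next round, worth 0.47 × 80 = 37.6 now, so the studio offers 37.6, keeping 42.4.
Round 3 (the distributor proposes): the studio can get 42.4 next round, worth 0.47 × 42.4 = 19.928 now; the distributor offers that and keeps 60.072.
Round 2 (the studio proposes): the distributor can get 60.072 next round, worth 0.47 × 60.072 = 28.23384 now; the studio offers that and keeps 51.76616.
Round 1 (the distributor proposes): the studio can get 51.76616 next round, worth 0.47 × 51.76616 = 24.3300952 now, so the distributor offers 24.3300952, keeping 55.6699048.

55.67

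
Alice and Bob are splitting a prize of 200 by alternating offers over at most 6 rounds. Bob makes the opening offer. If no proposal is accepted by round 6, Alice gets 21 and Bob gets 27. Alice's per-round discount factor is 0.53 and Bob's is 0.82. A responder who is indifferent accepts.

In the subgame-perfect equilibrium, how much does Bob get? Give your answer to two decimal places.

155.31

Round 6 (Alice proposes): Bob gets 27 if talks fail, so Alice offers 27 and keeps 173.
Round 5 (Bob proposes): Alice can get 173 next round, worth 0.53 × 173 = 91.69 now, so Bob offers 91.69, keeping 108.31.
Round 4 (Alice proposes): Bob can get 108.31 next round, worth 0.82 × 108.31 = 88.8142 now. Alice offers 88.8142 and keeps 200 − 88.8142 = 111.1858.
Round 3 (Bob proposes): Alice can get 111.1858 next round, worth 0.53 × 111.1858 = 58.928474 now, so Bob offers 58.928474, keeping 141.071526.
Round 2 (Alice proposes): Bob can get 141.071526 next round, worth 0.82 × 141.071526 = 115.67865132 now. Alice offers 115.67865132 and keeps 200 − 115.67865132 = 84.32134868.
Round 1 (Bob proposes): Alice can get 84.32134868 next round, worth 0.53 × 84.32134868 = 44.6903148004 now. Bob offers 44.6903148004 and keeps 200 − 44.6903148004 = 155.3096851996.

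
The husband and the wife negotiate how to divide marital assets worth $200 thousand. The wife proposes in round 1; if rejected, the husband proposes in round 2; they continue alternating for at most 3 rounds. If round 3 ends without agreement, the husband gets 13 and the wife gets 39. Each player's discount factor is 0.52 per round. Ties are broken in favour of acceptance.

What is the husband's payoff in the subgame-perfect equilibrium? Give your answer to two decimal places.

Round 3 (the wife proposes): the husband gets 13 if talks fail, so the wife offers 13 and keeps 187.
Round 2 (the husband proposes): the wife can get 187 next round, worth 0.52 × 187 = 97.24 now, so the husband offers 97.24, keeping 102.76.
Round 1 (the wife proposes): the husband can get 102.76 next round, worth 0.52 × 102.76 = 53.4352 now. The wife offers 53.4352 and keeps 200 − 53.4352 = 146.5648.

53.44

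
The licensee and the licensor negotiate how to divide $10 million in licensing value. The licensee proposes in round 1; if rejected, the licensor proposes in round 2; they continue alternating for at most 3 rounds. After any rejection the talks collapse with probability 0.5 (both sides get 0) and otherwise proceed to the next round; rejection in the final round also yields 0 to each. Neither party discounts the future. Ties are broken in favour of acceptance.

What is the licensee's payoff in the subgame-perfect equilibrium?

By backward induction:
Round 3 (the licensee proposes): rejection yields 0 for the licensor; the licensee offers 0 and keeps 10.
Round 2 (the licensor proposes): rejecting gives the licensee an expected 0.5 × 10 = 5, so the licensor offers 5, keeping 5.
Round 1 (the licensee proposes): rejecting gives the licensor an expected 0.5 × 5 = 2.5. The licensee offers 2.5 and keeps 10 − 2.5 = 7.5.

7.5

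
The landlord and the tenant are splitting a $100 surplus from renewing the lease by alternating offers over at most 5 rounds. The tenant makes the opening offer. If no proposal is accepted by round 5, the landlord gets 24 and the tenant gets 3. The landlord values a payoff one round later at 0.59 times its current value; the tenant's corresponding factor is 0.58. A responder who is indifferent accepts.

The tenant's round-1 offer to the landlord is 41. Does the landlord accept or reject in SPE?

Accept

Work out the landlord's continuation value if the offer is rejected.
Round 5 (the tenant proposes): the landlord gets 24 if talks fail, so the tenant offers 24 and keeps 76.
Round 4 (the landlord proposes): the tenant can get 76 next round, worth 0.58 × 76 = 44.08 now; the landlord offers that and keeps 55.92.
Round 3 (the tenant proposes): the landlord can get 55.92 next round, worth 0.59 × 55.92 = 32.9928 now. The tenant offers 32.9928 and keeps 100 − 32.9928 = 67.0072.
Round 2 (the landlord proposes): the tenant can get 67.0072 next round, worth 0.58 × 67.0072 = 38.864176 now. The landlord offers 38.864176 and keeps 100 − 38.864176 = 61.135824.
So by rejecting in round 1, the landlord gets 61.135824 next round, worth 0.59 × 61.135824 = 36.07013616 now.
Offer 41 ≥ 36.07013616, so the landlord accepts.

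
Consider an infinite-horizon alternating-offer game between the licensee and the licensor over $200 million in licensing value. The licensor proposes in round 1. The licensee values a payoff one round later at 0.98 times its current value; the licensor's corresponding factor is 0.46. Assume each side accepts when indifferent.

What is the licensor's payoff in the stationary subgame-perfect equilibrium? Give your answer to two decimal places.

Let x be the licensor's share when the licensor proposes and y be the licensee's share when the licensee proposes.
The licensee accepts iff offered ≥ 0.98·y, so x = 200 − 0.98y. Symmetrically y = 200 − 0.46x.
Substituting: x = 200 − 0.98(200 − 0.46x), giving x(1 − 0.46·0.98) = 200(1 − 0.98).
So x = 200 × 0.02 / 0.5492 ≈ 7.2833, and the licensee receives 200 − x ≈ 192.7167.

7.28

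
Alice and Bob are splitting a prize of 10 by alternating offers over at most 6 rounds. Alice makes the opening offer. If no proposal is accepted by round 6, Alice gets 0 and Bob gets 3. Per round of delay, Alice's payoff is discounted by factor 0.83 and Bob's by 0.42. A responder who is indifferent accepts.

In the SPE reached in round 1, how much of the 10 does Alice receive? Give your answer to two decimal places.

8.53

Round 6 (Bob proposes): Alice will accept anything ≥ 0, so Bob offers 0 and keeps 10.
Round 5 (Alice proposes): Bob can get 10 next round, worth 0.42 × 10 = 4.2 now. Alice offers 4.2 and keeps 10 − 4.2 = 5.8.
Round 4 (Bob proposes): Alice can get 5.8 next round, worth 0.83 × 5.8 = 4.814 now; Bob offers that and keeps 5.186.
Round 3 (Alice proposes): Bob can get 5.186 next round, worth 0.42 × 5.186 = 2.17812 now, so Alice offers 2.17812, keeping 7.82188.
Round 2 (Bob proposes): Alice can get 7.82188 next round, worth 0.83 × 7.82188 = 6.4921604 now; Bob offers that and keeps 3.5078396.
Round 1 (Alice proposes): Bob can get 3.5078396 next round, worth 0.42 × 3.5078396 = 1.473292632 now, so Alice offers 1.473292632, keeping 8.526707368.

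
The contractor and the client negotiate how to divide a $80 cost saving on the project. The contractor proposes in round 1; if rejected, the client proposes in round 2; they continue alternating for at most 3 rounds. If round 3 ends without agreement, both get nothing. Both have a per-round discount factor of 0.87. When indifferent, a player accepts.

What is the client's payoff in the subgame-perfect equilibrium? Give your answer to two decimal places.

By backward induction:
Round 3 (the contractor proposes): rejection yields 0 for the client; the contractor offers 0 and keeps 80.
Round 2 (the client proposes): the contractor can get 80 next round, worth 0.87 × 80 = 69.6 now, so the client offers 69.6, keeping 10.4.
Round 1 (the contractor proposes): the client can get 10.4 next round, worth 0.87 × 10.4 = 9.048 now, so the contractor offers 9.048, keeping 70.952.

9.05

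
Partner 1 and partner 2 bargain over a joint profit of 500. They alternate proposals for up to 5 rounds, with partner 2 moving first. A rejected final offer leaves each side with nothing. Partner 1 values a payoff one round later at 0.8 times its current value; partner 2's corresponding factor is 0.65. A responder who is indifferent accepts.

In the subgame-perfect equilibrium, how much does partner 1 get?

Solve by backward induction from round 5.
Round 5 (partner 2 proposes): rejection yields 0 for partner 1; partner 2 offers 0 and keeps 500.
Round 4 (partner 1 proposes): partner 2 can get 500 next round, worth 0.65 × 500 = 325 now, so partner 1 offers 325, keeping 175.
Round 3 (partner 2 proposes): partner 1 can get 175 next round, worth 0.8 × 175 = 140 now, so partner 2 offers 140, keeping 360.
Round 2 (partner 1 proposes): partner 2 can get 360 next round, worth 0.65 × 360 = 234 now, so partner 1 offers 234, keeping 266.
Round 1 (partner 2 proposes): partner 1 can get 266 next round, worth 0.8 × 266 = 212.8 now, so partner 2 offers 212.8, keeping 287.2.

212.8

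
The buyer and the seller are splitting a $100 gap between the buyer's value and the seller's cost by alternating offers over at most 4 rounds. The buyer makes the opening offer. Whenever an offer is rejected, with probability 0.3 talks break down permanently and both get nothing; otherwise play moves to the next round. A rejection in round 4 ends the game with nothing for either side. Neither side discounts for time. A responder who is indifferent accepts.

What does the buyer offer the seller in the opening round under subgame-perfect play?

Round 4 (the seller proposes): rejection yields 0 for the buyer; the seller offers 0 and keeps 100.
Round 3 (the buyer proposes): rejecting gives the seller an expected 0.7 × 100 = 70; the buyer offers that and keeps 30.
Round 2 (the seller proposes): rejecting gives the buyer an expected 0.7 × 30 = 21, so the seller offers 21, keeping 79.
Round 1 (the buyer proposes): rejecting gives the seller an expected 0.7 × 79 = 55.3; the buyer offers that and keeps 44.7.

55.3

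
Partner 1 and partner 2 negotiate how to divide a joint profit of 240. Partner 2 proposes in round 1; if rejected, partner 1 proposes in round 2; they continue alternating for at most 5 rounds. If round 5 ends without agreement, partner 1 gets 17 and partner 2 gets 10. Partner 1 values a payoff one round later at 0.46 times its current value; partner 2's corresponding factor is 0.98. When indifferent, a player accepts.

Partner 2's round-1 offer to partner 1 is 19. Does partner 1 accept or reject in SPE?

Round 5 (partner 2 proposes): partner 1 gets 17 if talks fail, so partner 2 offers 17 and keeps 223.
Round 4 (partner 1 proposes): partner 2 can get 223 next round, worth 0.98 × 223 = 218.54 now. Partner 1 offers 218.54 and keeps 240 − 218.54 = 21.46.
Round 3 (partner 2 proposes): partner 1 can get 21.46 next round, worth 0.46 × 21.46 = 9.8716 now; partner 2 offers that and keeps 230.1284.
Round 2 (partner 1 proposes): partner 2 can get 230.1284 next round, worth 0.98 × 230.1284 = 225.525832 now; partner 1 offers that and keeps 14.474168.
So by rejecting in round 1, partner 1 gets 14.474168 next round, worth 0.46 × 14.474168 = 6.65811728 now.
Offer 19 ≥ 6.65811728, so partner 1 accepts.

Accept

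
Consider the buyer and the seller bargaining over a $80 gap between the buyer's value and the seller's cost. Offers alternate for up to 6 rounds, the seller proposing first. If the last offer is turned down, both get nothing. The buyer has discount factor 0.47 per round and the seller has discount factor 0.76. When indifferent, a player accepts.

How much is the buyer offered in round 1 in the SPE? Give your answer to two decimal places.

Round 6 (the buyer proposes): rejection yields 0 for the seller; the buyer offers 0 and keeps 80.
Round 5 (the seller proposes): the buyer can get 80 next round, worth 0.47 × 80 = 37.6 now; the seller offers that and keeps 42.4.
Round 4 (the buyer proposes): the seller can get 42.4 next round, worth 0.76 × 42.4 = 32.224 now. The buyer offers 32.224 and keeps 80 − 32.224 = 47.776.
Round 3 (the seller proposes): the buyer can get 47.776 next round, worth 0.47 × 47.776 = 22.45472 now, so the seller offers 22.45472, keeping 57.54528.
Round 2 (the buyer proposes): the seller can get 57.54528 next round, worth 0.76 × 57.54528 = 43.7344128 now; the buyer offers that and keeps 36.2655872.
Round 1 (the seller proposes): the buyer can get 36.2655872 next round, worth 0.47 × 36.2655872 = 17.044825984 now; the seller offers that and keeps 62.955174016.

17.04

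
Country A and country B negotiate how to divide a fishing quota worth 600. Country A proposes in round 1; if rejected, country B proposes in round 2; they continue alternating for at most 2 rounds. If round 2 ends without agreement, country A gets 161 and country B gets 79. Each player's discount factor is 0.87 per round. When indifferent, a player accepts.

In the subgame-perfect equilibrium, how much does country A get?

Solve by backward induction from round 2.
Round 2 (country B proposes): country A gets 161 if talks fail, so country B offers 161 and keeps 439.
Round 1 (country A proposes): country B can get 439 next round, worth 0.87 × 439 = 381.93 now. Country A offers 381.93 and keeps 600 − 381.93 = 218.07.

218.07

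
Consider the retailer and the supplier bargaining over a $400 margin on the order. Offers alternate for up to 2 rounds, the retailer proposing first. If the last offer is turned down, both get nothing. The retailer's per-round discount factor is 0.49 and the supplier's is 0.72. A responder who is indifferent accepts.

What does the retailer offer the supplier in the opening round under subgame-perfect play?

Round 2 (the supplier proposes): rejection yields 0 for the retailer; the supplier offers 0 and keeps 400.
Round 1 (the retailer proposes): the supplier can get 400 next round, worth 0.72 × 400 = 288 now. The retailer offers 288 and keeps 400 − 288 = 112.

288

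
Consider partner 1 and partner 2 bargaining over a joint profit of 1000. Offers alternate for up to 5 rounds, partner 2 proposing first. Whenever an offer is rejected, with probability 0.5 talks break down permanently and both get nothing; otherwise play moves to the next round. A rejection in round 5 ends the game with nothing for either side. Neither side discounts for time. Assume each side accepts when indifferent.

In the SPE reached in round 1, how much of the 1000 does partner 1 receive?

312.5

Round 5 (partner 2 proposes): rejection yields 0 for partner 1; partner 2 offers 0 and keeps 1000.
Round 4 (partner 1 proposes): rejecting gives partner 2 an expected 0.5 × 1000 = 500; partner 1 offers that and keeps 500.
Round 3 (partner 2 proposes): rejecting gives partner 1 an expected 0.5 × 500 = 250. Partner 2 offers 250 and keeps 1000 − 250 = 750.
Round 2 (partner 1 proposes): rejecting gives partner 2 an expected 0.5 × 750 = 375; partner 1 offers that and keeps 625.
Round 1 (partner 2 proposes): rejecting gives partner 1 an expected 0.5 × 625 = 312.5, so partner 2 offers 312.5, keeping 687.5.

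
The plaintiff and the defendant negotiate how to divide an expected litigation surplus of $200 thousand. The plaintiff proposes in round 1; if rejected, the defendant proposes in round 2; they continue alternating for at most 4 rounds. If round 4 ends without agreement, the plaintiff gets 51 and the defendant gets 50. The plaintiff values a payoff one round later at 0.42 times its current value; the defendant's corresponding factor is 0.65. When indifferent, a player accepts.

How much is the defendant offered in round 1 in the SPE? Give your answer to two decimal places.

101.84

By backward induction:
Round 4 (the defendant proposes): the plaintiff gets 51 if talks fail, so the defendant offers 51 and keeps 149.
Round 3 (the plaintiff proposes): the defendant can get 149 next round, worth 0.65 × 149 = 96.85 now; the plaintiff offers that and keeps 103.15.
Round 2 (the defendant proposes): the plaintiff can get 103.15 next round, worth 0.42 × 103.15 = 43.323 now; the defendant offers that and keeps 156.677.
Round 1 (the plaintiff proposes): the defendant can get 156.677 next round, worth 0.65 × 156.677 = 101.84005 now; the plaintiff offers that and keeps 98.15995.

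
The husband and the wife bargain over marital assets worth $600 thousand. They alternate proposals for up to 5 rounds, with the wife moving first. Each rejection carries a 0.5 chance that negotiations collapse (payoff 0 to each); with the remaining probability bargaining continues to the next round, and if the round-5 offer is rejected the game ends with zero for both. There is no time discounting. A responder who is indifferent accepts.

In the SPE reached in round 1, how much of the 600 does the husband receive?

By backward induction:
Round 5 (the wife proposes): the husband will accept anything ≥ 0, so the wife offers 0 and keeps 600.
Round 4 (the husband proposes): rejecting gives the wife an expected 0.5 × 600 = 300. The husband offers 300 and keeps 600 − 300 = 300.
Round 3 (the wife proposes): rejecting gives the husband an expected 0.5 × 300 = 150. The wife offers 150 and keeps 600 − 150 = 450.
Round 2 (the husband proposes): rejecting gives the wife an expected 0.5 × 450 = 225. The husband offers 225 and keeps 600 − 225 = 375.
Round 1 (the wife proposes): rejecting gives the husband an expected 0.5 × 375 = 187.5; the wife offers that and keeps 412.5.

187.5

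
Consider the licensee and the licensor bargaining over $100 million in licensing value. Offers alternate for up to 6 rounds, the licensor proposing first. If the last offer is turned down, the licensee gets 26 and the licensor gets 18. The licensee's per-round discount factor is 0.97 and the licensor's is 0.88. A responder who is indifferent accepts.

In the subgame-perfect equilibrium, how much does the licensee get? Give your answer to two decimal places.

79.53

Round 6 (the licensee proposes): the licensor gets 18 if talks fail, so the licensee offers 18 and keeps 82.
Round 5 (the licensor proposes): the licensee can get 82 next round, worth 0.97 × 82 = 79.54 now; the licensor offers that and keeps 20.46.
Round 4 (the licensee proposes): the licensor can get 20.46 next round, worth 0.88 × 20.46 = 18.0048 now, so the licensee offers 18.0048, keeping 81.9952.
Round 3 (the licensor proposes): the licensee can get 81.9952 next round, worth 0.97 × 81.9952 = 79.535344 now; the licensor offers that and keeps 20.464656.
Round 2 (the licensee proposes): the licensor can get 20.464656 next round, worth 0.88 × 20.464656 = 18.00889728 now. The licensee offers 18.00889728 and keeps 100 − 18.00889728 = 81.99110272.
Round 1 (the licensor proposes): the licensee can get 81.99110272 next round, worth 0.97 × 81.99110272 = 79.5313696384 now, so the licensor offers 79.5313696384, keeping 20.4686303616.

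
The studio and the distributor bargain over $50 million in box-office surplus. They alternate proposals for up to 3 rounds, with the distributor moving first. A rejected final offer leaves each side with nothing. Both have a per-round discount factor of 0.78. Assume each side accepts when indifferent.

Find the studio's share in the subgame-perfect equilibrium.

8.58

Round 3 (the distributor proposes): rejection yields 0 for the studio; the distributor offers 0 and keeps 50.
Round 2 (the studio proposes): the distributor can get 50 next round, worth 0.78 × 50 = 39 now; the studio offers that and keeps 11.
Round 1 (the distributor proposes): the studio can get 11 next round, worth 0.78 × 11 = 8.58 now; the distributor offers that and keeps 41.42.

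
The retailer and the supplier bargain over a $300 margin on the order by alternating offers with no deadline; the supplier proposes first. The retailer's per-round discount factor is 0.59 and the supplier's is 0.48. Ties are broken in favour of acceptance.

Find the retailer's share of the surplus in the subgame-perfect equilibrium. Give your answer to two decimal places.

When the supplier proposes, the retailer accepts any offer worth at least 0.59 times what the retailer would get by proposing next round; and vice versa.
This gives x = 300 − 0.59y and y = 300 − 0.48x, where x and y are each side's share when it proposes.
Hence (1 − 0.59·0.48)x = 300(1 − 0.59), i.e. 0.7168·x = 123.
x ≈ 171.5960; the retailer's share is 300 − x ≈ 128.4040.

128.40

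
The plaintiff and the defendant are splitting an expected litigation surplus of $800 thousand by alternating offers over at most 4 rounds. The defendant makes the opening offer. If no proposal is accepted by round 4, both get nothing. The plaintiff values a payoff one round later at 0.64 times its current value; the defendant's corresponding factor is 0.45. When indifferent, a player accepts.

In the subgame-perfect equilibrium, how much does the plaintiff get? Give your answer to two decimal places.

Round 4 (the plaintiff proposes): rejection yields 0 for the defendant; the plaintiff offers 0 and keeps 800.
Round 3 (the defendant proposes): the plaintiff can get 800 next round, worth 0.64 × 800 = 512 now. The defendant offers 512 and keeps 800 − 512 = 288.
Round 2 (the plaintiff proposes): the defendant can get 288 next round, worth 0.45 × 288 = 129.6 now; the plaintiff offers that and keeps 670.4.
Round 1 (the defendant proposes): the plaintiff can get 670.4 next round, worth 0.64 × 670.4 = 429.056 now; the defendant offers that and keeps 370.944.

429.06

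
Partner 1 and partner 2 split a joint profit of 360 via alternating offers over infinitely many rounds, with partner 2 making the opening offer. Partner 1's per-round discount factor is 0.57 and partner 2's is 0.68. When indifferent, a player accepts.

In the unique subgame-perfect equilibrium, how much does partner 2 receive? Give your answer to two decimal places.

252.78

In a stationary SPE each proposer offers the other exactly their discounted continuation value.
If partner 2 keeps x when proposing and partner 1 keeps y when proposing, then x = 360 − 0.57y and y = 360 − 0.68x.
Solving: x = 360(1 − 0.57) / (1 − 0.68·0.57) = 154.8 / 0.6124 ≈ 252.7760.
Partner 1 gets 360 − 252.7760 ≈ 107.2240.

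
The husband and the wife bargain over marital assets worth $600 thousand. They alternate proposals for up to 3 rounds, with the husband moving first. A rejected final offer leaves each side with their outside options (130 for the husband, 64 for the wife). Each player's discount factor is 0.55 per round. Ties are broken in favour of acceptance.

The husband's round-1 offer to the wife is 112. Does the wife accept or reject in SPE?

Work out the wife's continuation value if the offer is rejected.
Round 3 (the husband proposes): the wife gets 64 if talks fail, so the husband offers 64 and keeps 536.
Round 2 (the wife proposes): the husband can get 536 next round, worth 0.55 × 536 = 294.8 now; the wife offers that and keeps 305.2.
So by rejecting in round 1, the wife gets 305.2 next round, worth 0.55 × 305.2 = 167.86 now.
Offer 112 < 167.86, so the wife rejects.

Reject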